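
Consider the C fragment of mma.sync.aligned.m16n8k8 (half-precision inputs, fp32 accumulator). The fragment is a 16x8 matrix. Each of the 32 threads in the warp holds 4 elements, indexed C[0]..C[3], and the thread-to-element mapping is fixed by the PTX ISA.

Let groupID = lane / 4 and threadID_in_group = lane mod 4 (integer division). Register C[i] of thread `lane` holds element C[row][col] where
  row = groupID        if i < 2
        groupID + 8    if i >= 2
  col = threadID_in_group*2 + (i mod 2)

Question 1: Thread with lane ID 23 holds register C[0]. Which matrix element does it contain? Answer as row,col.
23: gid=5,tid=3
[0] (5+0,3*2+0) = (5,6)

5,6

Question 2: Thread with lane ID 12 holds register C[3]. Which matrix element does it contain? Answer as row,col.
L=12=>grp=12>>2=3, tig=12&3=0
[3]=>row 3+8=11  col 0·2+1=1

11,1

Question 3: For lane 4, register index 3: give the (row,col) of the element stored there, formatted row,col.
9,1

lane 4→4/4=1, 4 mod 4=0
i=3  r:1+8→9  c:2·0+1→1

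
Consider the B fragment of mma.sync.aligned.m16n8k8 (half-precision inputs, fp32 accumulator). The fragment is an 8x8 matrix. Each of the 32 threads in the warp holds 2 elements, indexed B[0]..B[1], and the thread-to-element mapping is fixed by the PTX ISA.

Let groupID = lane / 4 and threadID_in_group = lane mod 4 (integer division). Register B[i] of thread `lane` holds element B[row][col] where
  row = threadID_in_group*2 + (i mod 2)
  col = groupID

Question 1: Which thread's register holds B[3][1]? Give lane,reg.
5,1

c: 1->gid=1  r: 3->tid=1,i&1=1
L=1*4+1=5  i=1=1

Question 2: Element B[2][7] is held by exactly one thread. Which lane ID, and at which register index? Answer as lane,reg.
c=7→G=7  r=2→T=1,p=0
L=7*4+1=29  i=0=0

29,0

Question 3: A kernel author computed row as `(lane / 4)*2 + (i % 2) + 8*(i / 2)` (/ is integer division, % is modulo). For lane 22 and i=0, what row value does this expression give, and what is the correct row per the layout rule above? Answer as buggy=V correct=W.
buggy=10 correct=4

`(lane / 4)*2 + (i % 2) + 8*(i / 2)`[22,0]⇒10
lane 22⇒22/4=5, 22 mod 4=2
i=0  r:2·2+0⇒4  c:5
row: 10 vs 4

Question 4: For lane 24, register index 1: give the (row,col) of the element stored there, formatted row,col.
1,6

24: gr=6,th=0
[1] (0*2+1,6) = (1,6)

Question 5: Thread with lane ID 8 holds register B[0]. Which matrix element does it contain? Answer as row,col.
lane 8: grp=2 (8/4), tig=0 (8%4)
i=0: r=0*2+0=0, c=grp=2

0,2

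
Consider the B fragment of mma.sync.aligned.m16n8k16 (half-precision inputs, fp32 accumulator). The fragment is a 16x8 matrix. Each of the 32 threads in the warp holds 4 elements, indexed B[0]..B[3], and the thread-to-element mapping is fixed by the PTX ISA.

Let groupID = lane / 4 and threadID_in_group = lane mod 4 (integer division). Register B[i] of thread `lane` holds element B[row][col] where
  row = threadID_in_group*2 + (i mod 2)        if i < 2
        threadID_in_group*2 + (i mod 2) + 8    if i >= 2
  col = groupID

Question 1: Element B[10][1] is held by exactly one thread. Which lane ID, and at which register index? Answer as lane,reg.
c: 1->gid=1  r: 10->r8=1,tid=1,i&1=0
L=1*4+1=5  i=1*2+0=2

5,2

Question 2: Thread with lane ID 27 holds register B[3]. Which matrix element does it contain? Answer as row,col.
15,6

L=27⇒gr=27>>2=6, th=27&3=3
[3]⇒row 3·2+1+8=15  col gr=6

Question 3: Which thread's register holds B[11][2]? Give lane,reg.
9,3

c:2=>grp=2  r:11=>rB=1,tig=1,lo=1
L=2*4+1=9  i=1*2+1=3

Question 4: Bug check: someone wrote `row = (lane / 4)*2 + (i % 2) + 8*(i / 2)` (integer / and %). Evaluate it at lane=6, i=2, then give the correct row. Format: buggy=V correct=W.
`(lane / 4)*2 + (i % 2) + 8*(i / 2)`[6,2]->10
lane 6->6/4=1, 6 mod 4=2
i=2  r:2·2+0+8->12  c:1
row: 10 vs 12

buggy=10 correct=12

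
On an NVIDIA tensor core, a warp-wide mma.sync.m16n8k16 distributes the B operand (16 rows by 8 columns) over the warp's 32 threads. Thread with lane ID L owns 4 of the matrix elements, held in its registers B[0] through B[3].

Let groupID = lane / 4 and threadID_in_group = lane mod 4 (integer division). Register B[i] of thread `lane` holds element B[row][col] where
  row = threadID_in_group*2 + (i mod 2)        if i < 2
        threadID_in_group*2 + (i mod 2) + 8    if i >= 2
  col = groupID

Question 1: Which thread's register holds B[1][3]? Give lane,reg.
12,1

c=3→G=3  r=1→rhi=0,T=0,p=1
L=3*4+0=12  i=0*2+1=1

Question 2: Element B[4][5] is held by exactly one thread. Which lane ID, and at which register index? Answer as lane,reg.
c: 5->gid=5  r: 4->r8=0,tid=2,i&1=0
L=5*4+2=22  i=0*2+0=0

22,0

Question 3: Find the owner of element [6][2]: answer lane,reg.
11,0

c:2=>grp=2  r:6=>rB=0,tig=3,lo=0
L=2*4+3=11  i=0*2+0=0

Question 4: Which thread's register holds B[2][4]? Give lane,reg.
17,0

c: 4->gid=4  r: 2->r8=0,tid=1,i&1=0
L=4*4+1=17  i=0*2+0=0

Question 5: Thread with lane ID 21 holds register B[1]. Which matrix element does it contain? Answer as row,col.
3,5

lane 21: G=5 (21/4), T=1 (21%4)
i=1: r=1*2+1+0=3, c=G=5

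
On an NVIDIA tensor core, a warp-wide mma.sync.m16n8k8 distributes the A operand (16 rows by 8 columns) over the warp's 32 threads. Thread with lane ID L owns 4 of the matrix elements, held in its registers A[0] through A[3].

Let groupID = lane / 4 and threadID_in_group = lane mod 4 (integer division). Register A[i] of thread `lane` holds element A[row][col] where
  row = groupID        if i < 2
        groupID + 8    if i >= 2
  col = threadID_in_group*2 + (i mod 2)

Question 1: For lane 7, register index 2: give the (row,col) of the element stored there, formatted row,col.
L=7→G=7>>2=1, T=7&3=3
[2]→row 1+8=9  col 3·2+0=6

9,6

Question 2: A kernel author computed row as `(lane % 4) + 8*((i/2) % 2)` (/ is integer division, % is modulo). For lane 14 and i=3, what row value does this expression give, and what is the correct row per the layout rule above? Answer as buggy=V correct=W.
`(lane % 4) + 8*((i/2) % 2)`[14,3]=>10
L=14=>grp=14>>2=3, tig=14&3=2
[3]=>row 3+8=11  col 2·2+1=5
row: 10 vs 11

buggy=10 correct=11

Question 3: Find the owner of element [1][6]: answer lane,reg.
7,0

r=1->g=1,rb=0  c=6->t=3,b0=0
L=1*4+3=7  i=0*2+0=0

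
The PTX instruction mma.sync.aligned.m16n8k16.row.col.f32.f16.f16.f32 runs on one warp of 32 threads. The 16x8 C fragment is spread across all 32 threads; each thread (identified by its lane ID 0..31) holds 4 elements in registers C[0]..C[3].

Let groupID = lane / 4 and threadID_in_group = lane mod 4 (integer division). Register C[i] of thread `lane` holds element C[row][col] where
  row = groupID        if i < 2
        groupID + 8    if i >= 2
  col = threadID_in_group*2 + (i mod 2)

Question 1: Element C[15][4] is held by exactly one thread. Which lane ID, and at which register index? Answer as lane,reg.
r:15=>grp=7,rB=1  c:4=>tig=2,lo=0
L=7*4+2=30  i=1*2+0=2

30,2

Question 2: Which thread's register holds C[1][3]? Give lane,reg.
5,1

r=1->g=1,rb=0  c=3->t=1,b0=1
L=1*4+1=5  i=0*2+1=1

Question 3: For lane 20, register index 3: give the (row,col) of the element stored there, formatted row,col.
13,1

L=20->gid=20>>2=5, tid=20&3=0
[3]->row 5+8=13  col 0·2+1=1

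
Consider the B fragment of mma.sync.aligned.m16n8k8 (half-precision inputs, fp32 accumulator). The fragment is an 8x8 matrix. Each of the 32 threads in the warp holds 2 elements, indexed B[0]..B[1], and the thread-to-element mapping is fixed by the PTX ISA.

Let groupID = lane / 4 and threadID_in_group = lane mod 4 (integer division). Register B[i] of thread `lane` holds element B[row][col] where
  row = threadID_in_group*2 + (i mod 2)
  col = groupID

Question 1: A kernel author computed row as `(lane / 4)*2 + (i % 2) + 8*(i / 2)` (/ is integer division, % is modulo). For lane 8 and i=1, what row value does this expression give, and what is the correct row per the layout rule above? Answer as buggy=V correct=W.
`(lane / 4)*2 + (i % 2) + 8*(i / 2)`[8,1]⇒5
L=8⇒gr=8>>2=2, th=8&3=0
[1]⇒row 0·2+1=1  col gr=2
row: 5 vs 1

buggy=5 correct=1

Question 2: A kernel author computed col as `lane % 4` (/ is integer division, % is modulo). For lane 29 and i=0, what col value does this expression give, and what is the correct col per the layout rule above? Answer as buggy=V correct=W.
`lane % 4`[29,0]->1
lane 29: gid=7 (29/4), tid=1 (29%4)
i=0: r=1*2+0=2, c=gid=7
col: 1 vs 7

buggy=1 correct=7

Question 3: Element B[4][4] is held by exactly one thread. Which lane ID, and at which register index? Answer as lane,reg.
c: 4->gid=4  r: 4->tid=2,i&1=0
L=4*4+2=18  i=0=0

18,0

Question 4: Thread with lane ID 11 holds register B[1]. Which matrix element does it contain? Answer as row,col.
lane 11: gr=2 (11/4), th=3 (11%4)
i=1: r=3*2+1=7, c=gr=2

7,2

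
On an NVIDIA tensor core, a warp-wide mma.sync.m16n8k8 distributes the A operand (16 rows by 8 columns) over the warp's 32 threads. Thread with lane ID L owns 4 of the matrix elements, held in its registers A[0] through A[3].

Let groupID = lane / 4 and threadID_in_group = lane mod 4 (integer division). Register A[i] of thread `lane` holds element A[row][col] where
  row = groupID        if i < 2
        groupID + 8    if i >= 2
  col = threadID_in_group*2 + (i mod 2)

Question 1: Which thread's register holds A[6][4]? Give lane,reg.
26,0

r:6=>grp=6,rB=0  c:4=>tig=2,lo=0
L=6*4+2=26  i=0*2+0=0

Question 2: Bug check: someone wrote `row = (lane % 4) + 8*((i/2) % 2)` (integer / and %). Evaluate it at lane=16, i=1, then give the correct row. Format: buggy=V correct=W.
`(lane % 4) + 8*((i/2) % 2)`[16,1]→0
16: G=4,T=0
[1] (4+0,0*2+1) = (4,1)
row: 0 vs 4

buggy=0 correct=4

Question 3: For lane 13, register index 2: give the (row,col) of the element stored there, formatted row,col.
lane 13: g=3 (13/4), t=1 (13%4)
i=2: r=3+8=11, c=1*2+0=2

11,2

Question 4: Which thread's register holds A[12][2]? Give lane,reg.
r=12→G=4,rhi=1  c=2→T=1,p=0
L=4*4+1=17  i=1*2+0=2

17,2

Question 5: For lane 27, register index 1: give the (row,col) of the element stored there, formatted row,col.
lane 27: grp=6 (27/4), tig=3 (27%4)
i=1: r=6+0=6, c=3*2+1=7

6,7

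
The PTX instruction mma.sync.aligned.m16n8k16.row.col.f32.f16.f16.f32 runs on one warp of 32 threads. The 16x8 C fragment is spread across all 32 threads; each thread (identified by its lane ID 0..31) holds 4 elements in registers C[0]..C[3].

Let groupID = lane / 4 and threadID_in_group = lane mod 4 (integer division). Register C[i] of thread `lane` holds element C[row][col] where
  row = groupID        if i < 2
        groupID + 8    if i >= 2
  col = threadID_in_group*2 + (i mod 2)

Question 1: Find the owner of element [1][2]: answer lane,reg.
r=1⇒gr=1,Rb=0  c=2⇒th=1,odd=0
L=1*4+1=5  i=0*2+0=0

5,0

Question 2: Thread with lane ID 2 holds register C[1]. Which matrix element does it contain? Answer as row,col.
lane 2: G=0 (2/4), T=2 (2%4)
i=1: r=0+0=0, c=2*2+1=5

0,5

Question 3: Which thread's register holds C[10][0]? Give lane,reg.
8,2

r=10→G=2,rhi=1  c=0→T=0,p=0
L=2*4+0=8  i=1*2+0=2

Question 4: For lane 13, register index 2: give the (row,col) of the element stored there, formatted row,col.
L=13->g=13>>2=3, t=13&3=1
[2]->row 3+8=11  col 1·2+0=2

11,2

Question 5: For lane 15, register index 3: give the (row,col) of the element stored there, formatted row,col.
lane 15: grp=3 (15/4), tig=3 (15%4)
i=3: r=3+8=11, c=3*2+1=7

11,7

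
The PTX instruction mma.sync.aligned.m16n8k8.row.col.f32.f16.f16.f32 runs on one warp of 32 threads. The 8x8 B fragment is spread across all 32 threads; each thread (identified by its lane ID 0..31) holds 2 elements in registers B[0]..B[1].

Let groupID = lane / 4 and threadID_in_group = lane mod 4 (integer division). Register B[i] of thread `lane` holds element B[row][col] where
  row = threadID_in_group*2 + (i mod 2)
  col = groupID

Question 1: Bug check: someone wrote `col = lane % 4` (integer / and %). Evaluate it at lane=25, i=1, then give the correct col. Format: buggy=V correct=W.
buggy=1 correct=6

`lane % 4`[25,1]⇒1
lane 25: gr=6 (25/4), th=1 (25%4)
i=1: r=1*2+1=3, c=gr=6
col: 1 vs 6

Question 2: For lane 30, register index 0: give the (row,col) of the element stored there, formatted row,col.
4,7

L=30->gid=30>>2=7, tid=30&3=2
[0]->row 2·2+0=4  col gid=7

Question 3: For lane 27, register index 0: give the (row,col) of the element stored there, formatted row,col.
27: gr=6,th=3
[0] (3*2+0,6) = (6,6)

6,6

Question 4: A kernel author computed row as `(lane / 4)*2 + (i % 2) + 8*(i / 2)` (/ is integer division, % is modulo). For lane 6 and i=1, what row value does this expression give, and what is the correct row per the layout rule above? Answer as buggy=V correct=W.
buggy=3 correct=5

`(lane / 4)*2 + (i % 2) + 8*(i / 2)`[6,1]→3
lane 6→6/4=1, 6 mod 4=2
i=1  r:2·2+1→5  c:1
row: 3 vs 5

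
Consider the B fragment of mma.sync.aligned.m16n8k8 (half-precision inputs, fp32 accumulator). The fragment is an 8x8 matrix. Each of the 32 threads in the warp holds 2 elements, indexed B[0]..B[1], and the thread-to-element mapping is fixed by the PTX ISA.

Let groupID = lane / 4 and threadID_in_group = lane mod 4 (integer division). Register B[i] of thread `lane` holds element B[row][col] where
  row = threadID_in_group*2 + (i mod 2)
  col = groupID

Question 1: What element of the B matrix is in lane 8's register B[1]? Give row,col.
8: gid=2,tid=0
[1] (0*2+1,2) = (1,2)

1,2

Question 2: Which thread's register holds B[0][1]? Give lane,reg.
4,0

c=1->g=1  r=0->t=0,b0=0
L=1*4+0=4  i=0=0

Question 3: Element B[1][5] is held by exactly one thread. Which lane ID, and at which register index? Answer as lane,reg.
20,1

c=5⇒gr=5  r=1⇒th=0,odd=1
L=5*4+0=20  i=1=1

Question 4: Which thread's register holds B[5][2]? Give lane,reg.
10,1

c=2→G=2  r=5→T=2,p=1
L=2*4+2=10  i=1=1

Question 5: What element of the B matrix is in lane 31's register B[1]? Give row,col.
7,7

L=31->g=31>>2=7, t=31&3=3
[1]->row 3·2+1=7  col g=7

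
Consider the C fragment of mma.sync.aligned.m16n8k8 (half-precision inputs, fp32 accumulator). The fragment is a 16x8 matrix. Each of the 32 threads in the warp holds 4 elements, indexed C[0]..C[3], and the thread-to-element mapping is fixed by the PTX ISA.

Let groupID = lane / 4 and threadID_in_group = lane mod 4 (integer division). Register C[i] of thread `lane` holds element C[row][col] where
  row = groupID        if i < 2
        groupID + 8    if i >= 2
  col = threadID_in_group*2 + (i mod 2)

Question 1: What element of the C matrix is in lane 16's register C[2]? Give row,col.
12,0

lane 16: grp=4 (16/4), tig=0 (16%4)
i=2: r=4+8=12, c=0*2+0=0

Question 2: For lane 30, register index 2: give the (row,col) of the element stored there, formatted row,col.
15,4

30: grp=7,tig=2
[2] (7+8,2*2+0) = (15,4)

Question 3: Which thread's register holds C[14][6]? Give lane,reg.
27,2

r=14->g=6,rb=1  c=6->t=3,b0=0
L=6*4+3=27  i=1*2+0=2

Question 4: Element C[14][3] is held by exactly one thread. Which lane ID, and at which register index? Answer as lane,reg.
25,3

r=14⇒gr=6,Rb=1  c=3⇒th=1,odd=1
L=6*4+1=25  i=1*2+1=3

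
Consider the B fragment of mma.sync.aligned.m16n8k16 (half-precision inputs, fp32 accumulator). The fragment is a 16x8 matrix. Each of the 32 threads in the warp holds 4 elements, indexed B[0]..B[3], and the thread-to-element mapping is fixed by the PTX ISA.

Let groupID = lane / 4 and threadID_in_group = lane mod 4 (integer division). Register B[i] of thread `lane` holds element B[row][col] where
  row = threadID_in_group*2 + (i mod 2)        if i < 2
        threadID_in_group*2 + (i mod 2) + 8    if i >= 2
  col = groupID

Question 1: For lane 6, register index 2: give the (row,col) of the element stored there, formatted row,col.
lane 6⇒6/4=1, 6 mod 4=2
i=2  r:2·2+0+8⇒12  c:1

12,1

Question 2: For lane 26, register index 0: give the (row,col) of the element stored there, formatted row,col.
L=26->g=26>>2=6, t=26&3=2
[0]->row 2·2+0+0=4  col g=6

4,6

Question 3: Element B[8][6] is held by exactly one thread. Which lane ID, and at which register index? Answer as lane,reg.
c: 6->gid=6  r: 8->r8=1,tid=0,i&1=0
L=6*4+0=24  i=1*2+0=2

24,2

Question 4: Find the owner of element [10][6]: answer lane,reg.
25,2

c=6->g=6  r=10->rb=1,t=1,b0=0
L=6*4+1=25  i=1*2+0=2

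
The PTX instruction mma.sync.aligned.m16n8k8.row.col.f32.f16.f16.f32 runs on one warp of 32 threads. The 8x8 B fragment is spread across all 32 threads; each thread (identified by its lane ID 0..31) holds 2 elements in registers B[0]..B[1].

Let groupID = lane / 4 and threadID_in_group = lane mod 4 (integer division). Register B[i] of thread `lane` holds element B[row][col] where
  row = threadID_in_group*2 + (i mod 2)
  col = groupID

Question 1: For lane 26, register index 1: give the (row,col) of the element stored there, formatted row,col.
5,6

lane 26: G=6 (26/4), T=2 (26%4)
i=1: r=2*2+1=5, c=G=6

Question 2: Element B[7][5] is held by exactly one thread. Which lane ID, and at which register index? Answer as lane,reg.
23,1

c:5=>grp=5  r:7=>tig=3,lo=1
L=5*4+3=23  i=1=1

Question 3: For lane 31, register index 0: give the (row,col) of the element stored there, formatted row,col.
6,7

L=31=>grp=31>>2=7, tig=31&3=3
[0]=>row 3·2+0=6  col grp=7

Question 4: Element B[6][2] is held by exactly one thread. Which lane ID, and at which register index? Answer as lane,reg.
c: 2->gid=2  r: 6->tid=3,i&1=0
L=2*4+3=11  i=0=0

11,0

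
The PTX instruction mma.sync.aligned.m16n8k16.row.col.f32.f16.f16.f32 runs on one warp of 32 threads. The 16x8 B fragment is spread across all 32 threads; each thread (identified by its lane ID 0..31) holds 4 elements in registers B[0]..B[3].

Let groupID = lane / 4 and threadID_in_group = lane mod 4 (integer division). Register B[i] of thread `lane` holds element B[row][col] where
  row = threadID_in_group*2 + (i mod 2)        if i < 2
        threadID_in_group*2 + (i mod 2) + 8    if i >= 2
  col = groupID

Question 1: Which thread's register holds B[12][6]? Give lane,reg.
26,2

c=6⇒gr=6  r=12⇒Rb=1,th=2,odd=0
L=6*4+2=26  i=1*2+0=2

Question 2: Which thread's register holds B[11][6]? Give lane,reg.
25,3

c: 6->gid=6  r: 11->r8=1,tid=1,i&1=1
L=6*4+1=25  i=1*2+1=3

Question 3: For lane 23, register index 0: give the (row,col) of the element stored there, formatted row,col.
6,5

lane 23->23/4=5, 23 mod 4=3
i=0  r:2·3+0+0->6  c:5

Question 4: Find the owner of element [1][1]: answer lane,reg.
4,1

c: 1->gid=1  r: 1->r8=0,tid=0,i&1=1
L=1*4+0=4  i=0*2+1=1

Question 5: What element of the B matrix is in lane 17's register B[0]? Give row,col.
lane 17->17/4=4, 17 mod 4=1
i=0  r:2·1+0+0->2  c:4

2,4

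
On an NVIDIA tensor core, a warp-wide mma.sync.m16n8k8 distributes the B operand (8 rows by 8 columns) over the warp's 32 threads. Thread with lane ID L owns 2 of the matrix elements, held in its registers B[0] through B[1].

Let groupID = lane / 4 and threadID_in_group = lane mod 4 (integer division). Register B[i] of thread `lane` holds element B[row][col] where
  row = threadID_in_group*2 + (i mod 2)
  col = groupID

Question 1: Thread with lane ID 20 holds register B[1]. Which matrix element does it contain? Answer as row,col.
lane 20=>20/4=5, 20 mod 4=0
i=1  r:2·0+1=>1  c:5

1,5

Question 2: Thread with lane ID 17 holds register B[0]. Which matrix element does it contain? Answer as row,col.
2,4

L=17=>grp=17>>2=4, tig=17&3=1
[0]=>row 1·2+0=2  col grp=4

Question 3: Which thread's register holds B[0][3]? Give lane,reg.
c=3⇒gr=3  r=0⇒th=0,odd=0
L=3*4+0=12  i=0=0

12,0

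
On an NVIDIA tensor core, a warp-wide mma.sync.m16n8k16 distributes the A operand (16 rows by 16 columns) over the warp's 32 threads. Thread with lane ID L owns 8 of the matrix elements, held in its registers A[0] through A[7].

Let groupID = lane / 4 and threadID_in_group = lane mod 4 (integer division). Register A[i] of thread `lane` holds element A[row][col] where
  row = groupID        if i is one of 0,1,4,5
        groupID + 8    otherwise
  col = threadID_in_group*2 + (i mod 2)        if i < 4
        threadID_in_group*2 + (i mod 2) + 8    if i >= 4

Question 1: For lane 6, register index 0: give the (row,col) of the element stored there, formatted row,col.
L=6→G=6>>2=1, T=6&3=2
[0]→row 1+0=1  col 2·2+0+0=4

1,4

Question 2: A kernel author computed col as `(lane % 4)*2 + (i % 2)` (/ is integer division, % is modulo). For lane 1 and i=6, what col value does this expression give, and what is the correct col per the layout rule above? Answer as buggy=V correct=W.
buggy=2 correct=10

`(lane % 4)*2 + (i % 2)`[1,6]→2
L=1→G=1>>2=0, T=1&3=1
[6]→row 0+8=8  col 1·2+0+8=10
col: 2 vs 10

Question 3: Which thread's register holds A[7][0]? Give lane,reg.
28,0

r=7->g=7,rb=0  c=0->cb=0,t=0,b0=0
L=7*4+0=28  i=0*4+0*2+0=0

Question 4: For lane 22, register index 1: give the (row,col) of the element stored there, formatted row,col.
lane 22: grp=5 (22/4), tig=2 (22%4)
i=1: r=5+0=5, c=2*2+1+0=5

5,5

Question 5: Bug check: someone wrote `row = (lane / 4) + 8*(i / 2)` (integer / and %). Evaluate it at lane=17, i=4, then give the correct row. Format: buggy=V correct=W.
`(lane / 4) + 8*(i / 2)`[17,4]=>20
lane 17=>17/4=4, 17 mod 4=1
i=4  r:4+0=>4  c:2·1+0+8=>10
row: 20 vs 4

buggy=20 correct=4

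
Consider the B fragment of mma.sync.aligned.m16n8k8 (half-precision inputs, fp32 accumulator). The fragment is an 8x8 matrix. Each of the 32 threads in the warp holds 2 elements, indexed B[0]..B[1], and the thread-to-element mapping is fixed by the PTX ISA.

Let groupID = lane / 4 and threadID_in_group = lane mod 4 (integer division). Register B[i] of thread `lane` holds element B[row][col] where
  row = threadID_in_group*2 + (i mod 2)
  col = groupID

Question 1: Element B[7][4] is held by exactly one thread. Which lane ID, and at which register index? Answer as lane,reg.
c=4⇒gr=4  r=7⇒th=3,odd=1
L=4*4+3=19  i=1=1

19,1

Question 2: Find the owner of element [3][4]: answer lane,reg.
c:4=>grp=4  r:3=>tig=1,lo=1
L=4*4+1=17  i=1=1

17,1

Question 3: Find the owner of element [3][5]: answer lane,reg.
21,1

c=5⇒gr=5  r=3⇒th=1,odd=1
L=5*4+1=21  i=1=1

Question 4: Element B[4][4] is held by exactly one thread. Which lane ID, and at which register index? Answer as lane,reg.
18,0

c:4=>grp=4  r:4=>tig=2,lo=0
L=4*4+2=18  i=0=0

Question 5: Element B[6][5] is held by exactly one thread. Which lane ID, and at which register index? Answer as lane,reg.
c:5=>grp=5  r:6=>tig=3,lo=0
L=5*4+3=23  i=0=0

23,0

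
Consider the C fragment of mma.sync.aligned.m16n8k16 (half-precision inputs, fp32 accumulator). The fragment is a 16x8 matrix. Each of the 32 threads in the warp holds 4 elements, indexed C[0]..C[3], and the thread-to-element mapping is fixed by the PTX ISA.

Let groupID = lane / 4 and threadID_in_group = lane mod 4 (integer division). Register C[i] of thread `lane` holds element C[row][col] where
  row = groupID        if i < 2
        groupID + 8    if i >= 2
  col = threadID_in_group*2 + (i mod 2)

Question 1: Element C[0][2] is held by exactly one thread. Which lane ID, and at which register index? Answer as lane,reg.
r=0→G=0,rhi=0  c=2→T=1,p=0
L=0*4+1=1  i=0*2+0=0

1,0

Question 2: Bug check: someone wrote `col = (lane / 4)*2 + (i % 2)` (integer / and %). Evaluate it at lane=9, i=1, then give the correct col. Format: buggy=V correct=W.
buggy=5 correct=3

`(lane / 4)*2 + (i % 2)`[9,1]->5
L=9->g=9>>2=2, t=9&3=1
[1]->row 2+0=2  col 1·2+1=3
col: 5 vs 3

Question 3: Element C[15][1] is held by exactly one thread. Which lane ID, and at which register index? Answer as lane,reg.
28,3

r=15→G=7,rhi=1  c=1→T=0,p=1
L=7*4+0=28  i=1*2+1=3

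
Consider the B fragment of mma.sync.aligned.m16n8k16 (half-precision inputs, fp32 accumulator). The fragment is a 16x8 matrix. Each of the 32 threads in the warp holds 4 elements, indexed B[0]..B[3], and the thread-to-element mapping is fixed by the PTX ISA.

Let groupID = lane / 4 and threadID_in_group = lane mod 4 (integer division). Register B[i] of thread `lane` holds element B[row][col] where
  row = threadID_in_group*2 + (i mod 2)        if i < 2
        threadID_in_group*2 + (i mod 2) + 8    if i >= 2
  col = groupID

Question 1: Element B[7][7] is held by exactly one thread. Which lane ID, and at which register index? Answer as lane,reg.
c: 7->gid=7  r: 7->r8=0,tid=3,i&1=1
L=7*4+3=31  i=0*2+1=1

31,1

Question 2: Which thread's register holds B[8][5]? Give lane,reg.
c=5→G=5  r=8→rhi=1,T=0,p=0
L=5*4+0=20  i=1*2+0=2

20,2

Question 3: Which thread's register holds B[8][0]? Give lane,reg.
c=0->g=0  r=8->rb=1,t=0,b0=0
L=0*4+0=0  i=1*2+0=2

0,2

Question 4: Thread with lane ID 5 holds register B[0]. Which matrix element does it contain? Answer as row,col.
2,1

5: g=1,t=1
[0] (1*2+0+0,1) = (2,1)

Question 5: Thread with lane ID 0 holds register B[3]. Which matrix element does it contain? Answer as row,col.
9,0

0: G=0,T=0
[3] (0*2+1+8,0) = (9,0)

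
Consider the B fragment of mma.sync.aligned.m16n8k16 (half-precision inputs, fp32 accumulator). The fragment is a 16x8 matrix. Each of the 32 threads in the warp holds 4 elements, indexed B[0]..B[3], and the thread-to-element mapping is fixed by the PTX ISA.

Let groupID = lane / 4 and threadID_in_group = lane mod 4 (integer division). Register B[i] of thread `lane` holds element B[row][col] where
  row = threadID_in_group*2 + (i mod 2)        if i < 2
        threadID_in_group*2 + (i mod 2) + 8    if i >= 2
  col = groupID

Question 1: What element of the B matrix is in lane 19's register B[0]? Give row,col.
6,4

lane 19->19/4=4, 19 mod 4=3
i=0  r:2·3+0+0->6  c:4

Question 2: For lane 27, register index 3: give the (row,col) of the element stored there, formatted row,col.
15,6

L=27=>grp=27>>2=6, tig=27&3=3
[3]=>row 3·2+1+8=15  col grp=6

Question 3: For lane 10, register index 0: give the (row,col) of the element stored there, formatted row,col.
10: gid=2,tid=2
[0] (2*2+0+0,2) = (4,2)

4,2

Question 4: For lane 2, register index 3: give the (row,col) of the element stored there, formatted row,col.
L=2→G=2>>2=0, T=2&3=2
[3]→row 2·2+1+8=13  col G=0

13,0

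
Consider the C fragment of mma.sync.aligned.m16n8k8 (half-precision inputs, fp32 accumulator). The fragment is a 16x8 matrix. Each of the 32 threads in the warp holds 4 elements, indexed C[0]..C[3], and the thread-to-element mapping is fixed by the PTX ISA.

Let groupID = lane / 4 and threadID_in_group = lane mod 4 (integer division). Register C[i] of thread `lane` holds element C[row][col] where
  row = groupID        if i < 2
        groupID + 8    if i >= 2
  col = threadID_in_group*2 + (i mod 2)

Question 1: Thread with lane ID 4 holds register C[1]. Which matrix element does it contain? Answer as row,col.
1,1

lane 4: G=1 (4/4), T=0 (4%4)
i=1: r=1+0=1, c=0*2+1=1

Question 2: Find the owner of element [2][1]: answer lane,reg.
8,1

r=2⇒gr=2,Rb=0  c=1⇒th=0,odd=1
L=2*4+0=8  i=0*2+1=1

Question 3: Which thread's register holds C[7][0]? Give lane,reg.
28,0

r: 7->gid=7,r8=0  c: 0->tid=0,i&1=0
L=7*4+0=28  i=0*2+0=0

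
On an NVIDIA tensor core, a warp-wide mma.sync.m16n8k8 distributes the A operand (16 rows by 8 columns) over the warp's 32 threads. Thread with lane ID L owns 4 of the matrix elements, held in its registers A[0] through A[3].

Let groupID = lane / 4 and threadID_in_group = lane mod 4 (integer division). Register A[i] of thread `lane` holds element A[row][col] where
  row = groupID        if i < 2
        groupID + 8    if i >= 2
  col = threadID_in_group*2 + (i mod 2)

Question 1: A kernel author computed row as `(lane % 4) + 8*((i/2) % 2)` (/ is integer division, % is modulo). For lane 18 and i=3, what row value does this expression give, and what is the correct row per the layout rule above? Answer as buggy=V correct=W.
`(lane % 4) + 8*((i/2) % 2)`[18,3]→10
lane 18→18/4=4, 18 mod 4=2
i=3  r:4+8→12  c:2·2+1→5
row: 10 vs 12

buggy=10 correct=12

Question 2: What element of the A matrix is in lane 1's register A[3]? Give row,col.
L=1→G=1>>2=0, T=1&3=1
[3]→row 0+8=8  col 1·2+1=3

8,3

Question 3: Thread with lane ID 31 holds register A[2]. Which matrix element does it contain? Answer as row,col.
15,6

lane 31: grp=7 (31/4), tig=3 (31%4)
i=2: r=7+8=15, c=3*2+0=6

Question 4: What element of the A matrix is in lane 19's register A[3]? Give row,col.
lane 19=>19/4=4, 19 mod 4=3
i=3  r:4+8=>12  c:2·3+1=>7

12,7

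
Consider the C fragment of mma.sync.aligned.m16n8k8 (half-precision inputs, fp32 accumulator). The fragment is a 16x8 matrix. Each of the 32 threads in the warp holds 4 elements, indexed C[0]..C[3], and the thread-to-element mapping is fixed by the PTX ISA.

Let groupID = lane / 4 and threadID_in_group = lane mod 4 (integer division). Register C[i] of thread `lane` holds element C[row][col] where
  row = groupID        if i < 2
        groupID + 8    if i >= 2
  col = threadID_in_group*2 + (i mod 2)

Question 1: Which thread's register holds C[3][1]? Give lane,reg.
12,1

r=3->g=3,rb=0  c=1->t=0,b0=1
L=3*4+0=12  i=0*2+1=1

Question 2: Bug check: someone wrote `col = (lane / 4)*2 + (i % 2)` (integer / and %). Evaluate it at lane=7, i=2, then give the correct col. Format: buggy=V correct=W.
`(lane / 4)*2 + (i % 2)`[7,2]->2
lane 7->7/4=1, 7 mod 4=3
i=2  r:1+8->9  c:2·3+0->6
col: 2 vs 6

buggy=2 correct=6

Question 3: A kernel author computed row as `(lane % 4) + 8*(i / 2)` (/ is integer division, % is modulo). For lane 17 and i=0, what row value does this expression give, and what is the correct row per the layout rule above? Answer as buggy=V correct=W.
`(lane % 4) + 8*(i / 2)`[17,0]->1
L=17->gid=17>>2=4, tid=17&3=1
[0]->row 4+0=4  col 1·2+0=2
row: 1 vs 4

buggy=1 correct=4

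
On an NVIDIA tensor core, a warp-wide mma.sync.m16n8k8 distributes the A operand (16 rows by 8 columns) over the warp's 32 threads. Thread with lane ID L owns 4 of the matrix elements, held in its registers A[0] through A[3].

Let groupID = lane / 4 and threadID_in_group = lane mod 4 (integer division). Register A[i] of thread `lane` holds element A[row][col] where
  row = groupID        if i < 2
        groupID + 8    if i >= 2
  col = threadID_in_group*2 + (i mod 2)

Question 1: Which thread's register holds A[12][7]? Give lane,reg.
r: 12->gid=4,r8=1  c: 7->tid=3,i&1=1
L=4*4+3=19  i=1*2+1=3

19,3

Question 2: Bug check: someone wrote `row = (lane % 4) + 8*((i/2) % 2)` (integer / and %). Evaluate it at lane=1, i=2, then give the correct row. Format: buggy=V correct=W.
`(lane % 4) + 8*((i/2) % 2)`[1,2]⇒9
1: gr=0,th=1
[2] (0+8,1*2+0) = (8,2)
row: 9 vs 8

buggy=9 correct=8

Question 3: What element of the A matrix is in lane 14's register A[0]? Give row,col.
L=14=>grp=14>>2=3, tig=14&3=2
[0]=>row 3+0=3  col 2·2+0=4

3,4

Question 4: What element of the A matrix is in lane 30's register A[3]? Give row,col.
L=30->g=30>>2=7, t=30&3=2
[3]->row 7+8=15  col 2·2+1=5

15,5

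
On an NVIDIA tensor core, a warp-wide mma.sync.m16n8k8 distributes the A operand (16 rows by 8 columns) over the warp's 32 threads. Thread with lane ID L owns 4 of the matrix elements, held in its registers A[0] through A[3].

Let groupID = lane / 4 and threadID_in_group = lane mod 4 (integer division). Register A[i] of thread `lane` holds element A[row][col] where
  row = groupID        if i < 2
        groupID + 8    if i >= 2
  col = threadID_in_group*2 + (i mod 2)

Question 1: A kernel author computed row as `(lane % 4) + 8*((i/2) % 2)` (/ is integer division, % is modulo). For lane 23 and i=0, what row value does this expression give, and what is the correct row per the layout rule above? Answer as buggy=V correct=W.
`(lane % 4) + 8*((i/2) % 2)`[23,0]=>3
L=23=>grp=23>>2=5, tig=23&3=3
[0]=>row 5+0=5  col 3·2+0=6
row: 3 vs 5

buggy=3 correct=5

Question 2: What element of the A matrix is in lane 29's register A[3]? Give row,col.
L=29=>grp=29>>2=7, tig=29&3=1
[3]=>row 7+8=15  col 1·2+1=3

15,3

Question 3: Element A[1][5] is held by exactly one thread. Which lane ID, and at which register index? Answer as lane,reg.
r=1->g=1,rb=0  c=5->t=2,b0=1
L=1*4+2=6  i=0*2+1=1

6,1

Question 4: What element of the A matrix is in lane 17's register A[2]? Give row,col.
lane 17->17/4=4, 17 mod 4=1
i=2  r:4+8->12  c:2·1+0->2

12,2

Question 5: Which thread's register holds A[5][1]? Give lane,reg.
r=5->g=5,rb=0  c=1->t=0,b0=1
L=5*4+0=20  i=0*2+1=1

20,1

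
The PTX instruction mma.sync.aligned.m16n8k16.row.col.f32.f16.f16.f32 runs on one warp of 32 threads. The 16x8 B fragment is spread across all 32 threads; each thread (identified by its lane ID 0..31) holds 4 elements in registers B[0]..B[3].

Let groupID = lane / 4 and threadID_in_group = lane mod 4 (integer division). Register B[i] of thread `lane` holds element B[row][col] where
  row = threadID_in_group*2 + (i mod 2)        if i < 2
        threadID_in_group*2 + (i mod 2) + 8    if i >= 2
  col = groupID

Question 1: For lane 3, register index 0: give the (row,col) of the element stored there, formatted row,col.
6,0

L=3⇒gr=3>>2=0, th=3&3=3
[0]⇒row 3·2+0+0=6  col gr=0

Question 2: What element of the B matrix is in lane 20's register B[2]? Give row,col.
20: gid=5,tid=0
[2] (0*2+0+8,5) = (8,5)

8,5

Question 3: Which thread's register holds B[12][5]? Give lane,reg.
c=5->g=5  r=12->rb=1,t=2,b0=0
L=5*4+2=22  i=1*2+0=2

22,2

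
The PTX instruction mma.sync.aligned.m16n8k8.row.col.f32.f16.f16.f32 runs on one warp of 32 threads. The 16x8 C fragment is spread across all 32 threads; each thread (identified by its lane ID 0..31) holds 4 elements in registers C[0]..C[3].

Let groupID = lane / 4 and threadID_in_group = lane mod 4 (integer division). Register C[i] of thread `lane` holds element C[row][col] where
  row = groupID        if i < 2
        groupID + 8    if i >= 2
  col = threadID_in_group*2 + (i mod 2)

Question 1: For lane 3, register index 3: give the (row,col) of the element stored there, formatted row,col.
8,7

lane 3->3/4=0, 3 mod 4=3
i=3  r:0+8->8  c:2·3+1->7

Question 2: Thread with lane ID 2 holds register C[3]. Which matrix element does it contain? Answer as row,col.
lane 2: g=0 (2/4), t=2 (2%4)
i=3: r=0+8=8, c=2*2+1=5

8,5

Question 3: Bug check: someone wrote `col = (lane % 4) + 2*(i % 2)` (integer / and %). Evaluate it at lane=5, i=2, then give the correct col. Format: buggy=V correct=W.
`(lane % 4) + 2*(i % 2)`[5,2]->1
lane 5->5/4=1, 5 mod 4=1
i=2  r:1+8->9  c:2·1+0->2
col: 1 vs 2

buggy=1 correct=2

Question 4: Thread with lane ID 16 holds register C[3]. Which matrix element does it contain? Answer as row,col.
12,1

16: G=4,T=0
[3] (4+8,0*2+1) = (12,1)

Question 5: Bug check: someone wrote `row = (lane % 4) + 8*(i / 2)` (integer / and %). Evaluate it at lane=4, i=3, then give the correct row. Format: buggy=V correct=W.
buggy=8 correct=9

`(lane % 4) + 8*(i / 2)`[4,3]->8
lane 4->4/4=1, 4 mod 4=0
i=3  r:1+8->9  c:2·0+1->1
row: 8 vs 9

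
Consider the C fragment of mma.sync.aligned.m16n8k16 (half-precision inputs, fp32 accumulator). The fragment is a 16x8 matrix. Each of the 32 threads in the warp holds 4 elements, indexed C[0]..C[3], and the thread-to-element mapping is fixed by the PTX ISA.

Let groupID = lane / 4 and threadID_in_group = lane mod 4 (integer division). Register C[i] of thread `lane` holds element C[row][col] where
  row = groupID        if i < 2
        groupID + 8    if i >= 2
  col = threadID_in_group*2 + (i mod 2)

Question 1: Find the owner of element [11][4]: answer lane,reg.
r=11→G=3,rhi=1  c=4→T=2,p=0
L=3*4+2=14  i=1*2+0=2

14,2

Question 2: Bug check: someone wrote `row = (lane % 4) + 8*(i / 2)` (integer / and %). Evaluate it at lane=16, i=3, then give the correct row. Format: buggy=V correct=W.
buggy=8 correct=12

`(lane % 4) + 8*(i / 2)`[16,3]⇒8
L=16⇒gr=16>>2=4, th=16&3=0
[3]⇒row 4+8=12  col 0·2+1=1
row: 8 vs 12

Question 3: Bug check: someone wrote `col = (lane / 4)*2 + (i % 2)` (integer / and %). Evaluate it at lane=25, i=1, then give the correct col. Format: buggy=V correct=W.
`(lane / 4)*2 + (i % 2)`[25,1]=>13
L=25=>grp=25>>2=6, tig=25&3=1
[1]=>row 6+0=6  col 1·2+1=3
col: 13 vs 3

buggy=13 correct=3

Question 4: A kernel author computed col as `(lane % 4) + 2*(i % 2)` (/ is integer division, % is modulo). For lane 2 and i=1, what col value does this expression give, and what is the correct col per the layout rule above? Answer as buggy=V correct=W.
`(lane % 4) + 2*(i % 2)`[2,1]⇒4
L=2⇒gr=2>>2=0, th=2&3=2
[1]⇒row 0+0=0  col 2·2+1=5
col: 4 vs 5

buggy=4 correct=5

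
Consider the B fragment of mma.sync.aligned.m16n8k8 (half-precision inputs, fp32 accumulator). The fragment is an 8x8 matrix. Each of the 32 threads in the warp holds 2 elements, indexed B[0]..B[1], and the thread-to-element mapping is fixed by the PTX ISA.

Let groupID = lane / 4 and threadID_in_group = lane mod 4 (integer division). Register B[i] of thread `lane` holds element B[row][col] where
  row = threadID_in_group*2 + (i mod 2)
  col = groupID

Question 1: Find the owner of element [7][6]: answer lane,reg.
c: 6->gid=6  r: 7->tid=3,i&1=1
L=6*4+3=27  i=1=1

27,1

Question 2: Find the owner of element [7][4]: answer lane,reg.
19,1

c:4=>grp=4  r:7=>tig=3,lo=1
L=4*4+3=19  i=1=1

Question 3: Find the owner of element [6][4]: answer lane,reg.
19,0

c=4->g=4  r=6->t=3,b0=0
L=4*4+3=19  i=0=0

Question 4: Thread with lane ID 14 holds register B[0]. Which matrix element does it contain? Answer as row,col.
lane 14: gr=3 (14/4), th=2 (14%4)
i=0: r=2*2+0=4, c=gr=3

4,3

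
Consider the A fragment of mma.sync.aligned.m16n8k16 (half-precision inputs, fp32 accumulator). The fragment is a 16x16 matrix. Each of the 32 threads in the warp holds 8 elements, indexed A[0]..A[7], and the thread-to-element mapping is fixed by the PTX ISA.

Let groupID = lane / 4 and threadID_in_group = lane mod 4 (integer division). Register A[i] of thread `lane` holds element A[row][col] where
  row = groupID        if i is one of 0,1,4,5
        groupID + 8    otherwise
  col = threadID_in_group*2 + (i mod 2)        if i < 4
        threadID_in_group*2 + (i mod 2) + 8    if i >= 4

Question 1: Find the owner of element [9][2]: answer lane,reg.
5,2

r=9→G=1,rhi=1  c=2→chi=0,T=1,p=0
L=1*4+1=5  i=0*4+1*2+0=2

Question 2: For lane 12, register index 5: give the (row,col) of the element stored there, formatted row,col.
3,9

lane 12: gr=3 (12/4), th=0 (12%4)
i=5: r=3+0=3, c=0*2+1+8=9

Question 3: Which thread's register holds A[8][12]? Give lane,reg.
2,6

r=8->g=0,rb=1  c=12->cb=1,t=2,b0=0
L=0*4+2=2  i=1*4+1*2+0=6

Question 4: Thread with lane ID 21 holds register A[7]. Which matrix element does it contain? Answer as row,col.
13,11

L=21→G=21>>2=5, T=21&3=1
[7]→row 5+8=13  col 1·2+1+8=11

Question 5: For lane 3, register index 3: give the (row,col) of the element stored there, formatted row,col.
8,7

3: G=0,T=3
[3] (0+8,3*2+1+0) = (8,7)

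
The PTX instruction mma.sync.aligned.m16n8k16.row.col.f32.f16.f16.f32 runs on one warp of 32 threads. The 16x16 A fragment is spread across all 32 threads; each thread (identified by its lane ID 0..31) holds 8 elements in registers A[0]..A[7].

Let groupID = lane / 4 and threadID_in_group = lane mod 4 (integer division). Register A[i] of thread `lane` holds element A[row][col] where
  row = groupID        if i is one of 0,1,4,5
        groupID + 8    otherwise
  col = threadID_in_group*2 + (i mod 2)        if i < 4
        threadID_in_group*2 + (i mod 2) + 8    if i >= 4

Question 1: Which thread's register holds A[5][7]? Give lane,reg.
r=5→G=5,rhi=0  c=7→chi=0,T=3,p=1
L=5*4+3=23  i=0*4+0*2+1=1

23,1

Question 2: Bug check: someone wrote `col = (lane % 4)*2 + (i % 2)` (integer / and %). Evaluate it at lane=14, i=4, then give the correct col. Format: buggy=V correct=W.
buggy=4 correct=12

`(lane % 4)*2 + (i % 2)`[14,4]=>4
14: grp=3,tig=2
[4] (3+0,2*2+0+8) = (3,12)
col: 4 vs 12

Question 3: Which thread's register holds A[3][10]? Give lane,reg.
13,4

r: 3->gid=3,r8=0  c: 10->c8=1,tid=1,i&1=0
L=3*4+1=13  i=1*4+0*2+0=4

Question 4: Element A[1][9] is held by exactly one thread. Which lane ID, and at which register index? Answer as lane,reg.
4,5

r=1⇒gr=1,Rb=0  c=9⇒Cb=1,th=0,odd=1
L=1*4+0=4  i=1*4+0*2+1=5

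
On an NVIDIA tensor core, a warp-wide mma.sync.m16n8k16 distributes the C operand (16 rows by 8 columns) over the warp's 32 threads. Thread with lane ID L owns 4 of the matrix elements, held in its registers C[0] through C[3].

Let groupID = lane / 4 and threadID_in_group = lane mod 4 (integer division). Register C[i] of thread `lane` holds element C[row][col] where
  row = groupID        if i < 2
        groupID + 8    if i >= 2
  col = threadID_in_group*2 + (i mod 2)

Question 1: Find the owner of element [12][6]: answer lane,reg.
r=12->g=4,rb=1  c=6->t=3,b0=0
L=4*4+3=19  i=1*2+0=2

19,2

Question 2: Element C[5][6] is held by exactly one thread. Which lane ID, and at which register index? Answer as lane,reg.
23,0

r=5->g=5,rb=0  c=6->t=3,b0=0
L=5*4+3=23  i=0*2+0=0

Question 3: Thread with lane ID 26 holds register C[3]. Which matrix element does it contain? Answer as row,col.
14,5

lane 26: gr=6 (26/4), th=2 (26%4)
i=3: r=6+8=14, c=2*2+1=5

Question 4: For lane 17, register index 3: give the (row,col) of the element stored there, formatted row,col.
lane 17: gr=4 (17/4), th=1 (17%4)
i=3: r=4+8=12, c=1*2+1=3

12,3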